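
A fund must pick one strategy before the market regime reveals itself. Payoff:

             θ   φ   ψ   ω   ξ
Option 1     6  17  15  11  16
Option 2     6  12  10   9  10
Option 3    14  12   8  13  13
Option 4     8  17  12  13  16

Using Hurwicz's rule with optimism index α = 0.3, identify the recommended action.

Option 4

Option 1: 0.3·17 + 0.7·6 = 9.3
Option 2: 0.3·12 + 0.7·6 = 7.8
Option 3: 0.3·14 + 0.7·8 = 9.8
Option 4: 0.3·17 + 0.7·8 = 10.7
Highest Hurwicz score = 10.7 → Option 4.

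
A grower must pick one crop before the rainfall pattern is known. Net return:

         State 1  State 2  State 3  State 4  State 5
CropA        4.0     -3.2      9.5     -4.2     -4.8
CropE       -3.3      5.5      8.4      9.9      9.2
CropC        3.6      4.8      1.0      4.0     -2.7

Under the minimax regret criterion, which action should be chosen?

CropE

Column bests: State 1=4.0, State 2=5.5, State 3=9.5, State 4=9.9, State 5=9.2.
CropA regrets: 0.0, 8.7, 0.0, 14.1, 14.0 → max 14.1
CropE regrets: 7.3, 0.0, 1.1, 0.0, 0.0 → max 7.3
CropC regrets: 0.4, 0.7, 8.5, 5.9, 11.9 → max 11.9
Smallest max regret = 7.3 → CropE.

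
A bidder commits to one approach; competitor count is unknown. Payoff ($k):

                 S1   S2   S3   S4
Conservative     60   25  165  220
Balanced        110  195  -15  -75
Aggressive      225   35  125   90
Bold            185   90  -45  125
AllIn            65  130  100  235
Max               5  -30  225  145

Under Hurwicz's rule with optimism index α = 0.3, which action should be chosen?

Conservative: 0.3·220 + 0.7·25 = 83.5
Balanced: 0.3·195 + 0.7·(-75) = 6
Aggressive: 0.3·225 + 0.7·35 = 92
Bold: 0.3·185 + 0.7·(-45) = 24
AllIn: 0.3·235 + 0.7·65 = 116
Max: 0.3·225 + 0.7·(-30) = 46.5
Highest Hurwicz score = 116 → AllIn.

AllIn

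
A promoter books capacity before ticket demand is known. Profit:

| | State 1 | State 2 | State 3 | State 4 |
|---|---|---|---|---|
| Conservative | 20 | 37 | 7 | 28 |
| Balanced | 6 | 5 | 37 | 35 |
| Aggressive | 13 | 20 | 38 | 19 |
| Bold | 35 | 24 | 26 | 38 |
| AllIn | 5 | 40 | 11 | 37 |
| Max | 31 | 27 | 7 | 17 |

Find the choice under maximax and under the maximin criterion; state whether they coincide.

maximax → AllIn; maximin → Bold (disagree)

Row maxima: Conservative=37, Balanced=37, Aggressive=38, Bold=38, AllIn=40, Max=31
Best best-case = 40 → AllIn.
Row minima: Conservative=7, Balanced=5, Aggressive=13, Bold=24, AllIn=5, Max=7
Best worst-case = 24 → Bold.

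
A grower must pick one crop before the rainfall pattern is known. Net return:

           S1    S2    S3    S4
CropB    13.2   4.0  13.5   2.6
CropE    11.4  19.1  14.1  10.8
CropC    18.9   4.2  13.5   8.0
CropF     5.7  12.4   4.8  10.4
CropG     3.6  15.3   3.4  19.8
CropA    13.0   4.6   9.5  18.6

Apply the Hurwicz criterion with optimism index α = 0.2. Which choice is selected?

CropE

CropB: 0.2·13.5 + 0.8·2.6 = 4.78
CropE: 0.2·19.1 + 0.8·10.8 = 12.46
CropC: 0.2·18.9 + 0.8·4.2 = 7.14
CropF: 0.2·12.4 + 0.8·4.8 = 6.32
CropG: 0.2·19.8 + 0.8·3.4 = 6.68
CropA: 0.2·18.6 + 0.8·4.6 = 7.4
Highest Hurwicz score = 12.46 → CropE.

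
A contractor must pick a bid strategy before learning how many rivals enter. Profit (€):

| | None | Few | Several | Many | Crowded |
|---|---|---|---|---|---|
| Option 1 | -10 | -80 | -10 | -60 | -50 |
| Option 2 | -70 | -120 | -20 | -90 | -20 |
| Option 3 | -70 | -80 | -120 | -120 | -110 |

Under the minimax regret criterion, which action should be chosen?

Column bests: None=-10, Few=-80, Several=-10, Many=-60, Crowded=-20.
Option 1 regrets: 0, 0, 0, 0, 30 → max 30
Option 2 regrets: 60, 40, 10, 30, 0 → max 60
Option 3 regrets: 60, 0, 110, 60, 90 → max 110
Smallest max regret = 30 → Option 1.

Option 1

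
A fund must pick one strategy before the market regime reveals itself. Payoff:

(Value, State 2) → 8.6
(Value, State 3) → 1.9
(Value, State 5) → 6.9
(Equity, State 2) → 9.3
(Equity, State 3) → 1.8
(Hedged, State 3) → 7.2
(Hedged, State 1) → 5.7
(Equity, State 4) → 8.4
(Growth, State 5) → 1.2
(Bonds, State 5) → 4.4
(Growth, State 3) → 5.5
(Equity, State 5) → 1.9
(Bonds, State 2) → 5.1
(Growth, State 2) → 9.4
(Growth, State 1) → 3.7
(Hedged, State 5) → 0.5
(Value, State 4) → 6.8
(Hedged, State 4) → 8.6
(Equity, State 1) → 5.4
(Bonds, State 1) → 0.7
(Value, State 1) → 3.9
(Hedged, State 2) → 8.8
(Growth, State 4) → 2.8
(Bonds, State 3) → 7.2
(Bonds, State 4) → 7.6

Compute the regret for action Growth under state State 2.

0.0

Best payoff under State 2 is 9.4.
Regret = 9.4 − 9.4 = 0.0.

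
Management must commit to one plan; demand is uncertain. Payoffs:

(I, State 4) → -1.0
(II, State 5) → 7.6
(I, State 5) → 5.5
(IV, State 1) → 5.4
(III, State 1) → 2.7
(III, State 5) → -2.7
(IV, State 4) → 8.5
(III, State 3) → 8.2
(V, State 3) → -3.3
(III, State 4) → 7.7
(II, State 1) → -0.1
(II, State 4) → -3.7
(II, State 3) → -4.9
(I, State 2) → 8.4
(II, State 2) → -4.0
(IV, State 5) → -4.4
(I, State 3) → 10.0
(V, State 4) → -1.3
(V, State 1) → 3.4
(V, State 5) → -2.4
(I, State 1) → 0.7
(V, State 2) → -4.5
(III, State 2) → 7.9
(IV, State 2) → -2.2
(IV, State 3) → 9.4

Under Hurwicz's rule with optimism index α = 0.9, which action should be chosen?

I

I: 0.9·10.0 + 0.1·(-1.0) = 8.9
II: 0.9·7.6 + 0.1·(-4.9) = 6.35
III: 0.9·8.2 + 0.1·(-2.7) = 7.11
IV: 0.9·9.4 + 0.1·(-4.4) = 8.02
V: 0.9·3.4 + 0.1·(-4.5) = 2.61
Highest Hurwicz score = 8.9 → I.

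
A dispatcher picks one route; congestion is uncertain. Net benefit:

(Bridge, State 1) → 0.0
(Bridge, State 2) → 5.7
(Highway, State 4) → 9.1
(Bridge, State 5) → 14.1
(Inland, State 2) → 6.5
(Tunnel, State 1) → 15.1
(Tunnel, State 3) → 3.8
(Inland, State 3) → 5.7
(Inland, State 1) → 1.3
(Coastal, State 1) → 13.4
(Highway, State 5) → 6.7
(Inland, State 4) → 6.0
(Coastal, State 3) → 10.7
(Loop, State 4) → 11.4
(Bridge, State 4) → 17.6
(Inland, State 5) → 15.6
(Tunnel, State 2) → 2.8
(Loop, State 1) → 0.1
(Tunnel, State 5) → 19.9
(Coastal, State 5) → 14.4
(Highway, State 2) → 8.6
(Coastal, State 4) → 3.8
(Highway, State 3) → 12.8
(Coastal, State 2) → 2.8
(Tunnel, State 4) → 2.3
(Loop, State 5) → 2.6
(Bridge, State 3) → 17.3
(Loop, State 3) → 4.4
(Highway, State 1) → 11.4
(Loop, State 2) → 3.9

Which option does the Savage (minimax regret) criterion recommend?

Column bests: State 1=15.1, State 2=8.6, State 3=17.3, State 4=17.6, State 5=19.9.
Loop regrets: 15.0, 4.7, 12.9, 6.2, 17.3 → max 17.3
Tunnel regrets: 0.0, 5.8, 13.5, 15.3, 0.0 → max 15.3
Highway regrets: 3.7, 0.0, 4.5, 8.5, 13.2 → max 13.2
Inland regrets: 13.8, 2.1, 11.6, 11.6, 4.3 → max 13.8
Coastal regrets: 1.7, 5.8, 6.6, 13.8, 5.5 → max 13.8
Bridge regrets: 15.1, 2.9, 0.0, 0.0, 5.8 → max 15.1
Smallest max regret = 13.2 → Highway.

Highway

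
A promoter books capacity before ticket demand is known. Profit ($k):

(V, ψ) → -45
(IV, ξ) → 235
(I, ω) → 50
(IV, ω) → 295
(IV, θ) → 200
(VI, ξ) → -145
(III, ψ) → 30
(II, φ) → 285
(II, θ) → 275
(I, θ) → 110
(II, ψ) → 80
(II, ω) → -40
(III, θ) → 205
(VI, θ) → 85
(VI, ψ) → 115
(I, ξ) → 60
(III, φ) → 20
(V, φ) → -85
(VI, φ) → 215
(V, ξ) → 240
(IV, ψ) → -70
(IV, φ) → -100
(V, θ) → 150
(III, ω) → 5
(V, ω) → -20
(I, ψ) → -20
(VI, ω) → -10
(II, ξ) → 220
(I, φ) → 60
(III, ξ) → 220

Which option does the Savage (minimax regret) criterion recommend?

Column bests: θ=275, φ=285, ψ=115, ω=295, ξ=240.
I regrets: 165, 225, 135, 245, 180 → max 245
II regrets: 0, 0, 35, 335, 20 → max 335
III regrets: 70, 265, 85, 290, 20 → max 290
IV regrets: 75, 385, 185, 0, 5 → max 385
V regrets: 125, 370, 160, 315, 0 → max 370
VI regrets: 190, 70, 0, 305, 385 → max 385
Smallest max regret = 245 → I.

I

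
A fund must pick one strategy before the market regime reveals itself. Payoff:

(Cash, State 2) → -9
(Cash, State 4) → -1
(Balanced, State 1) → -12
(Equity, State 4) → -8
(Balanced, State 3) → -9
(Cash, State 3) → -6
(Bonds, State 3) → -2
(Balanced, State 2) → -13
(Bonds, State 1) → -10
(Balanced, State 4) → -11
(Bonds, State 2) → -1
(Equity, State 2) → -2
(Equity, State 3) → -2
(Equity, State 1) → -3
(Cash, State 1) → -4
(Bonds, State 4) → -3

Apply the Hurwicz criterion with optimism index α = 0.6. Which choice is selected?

Equity: 0.6·(-2) + 0.4·(-8) = -4.4
Balanced: 0.6·(-9) + 0.4·(-13) = -10.6
Cash: 0.6·(-1) + 0.4·(-9) = -4.2
Bonds: 0.6·(-1) + 0.4·(-10) = -4.6
Highest Hurwicz score = -4.2 → Cash.

Cash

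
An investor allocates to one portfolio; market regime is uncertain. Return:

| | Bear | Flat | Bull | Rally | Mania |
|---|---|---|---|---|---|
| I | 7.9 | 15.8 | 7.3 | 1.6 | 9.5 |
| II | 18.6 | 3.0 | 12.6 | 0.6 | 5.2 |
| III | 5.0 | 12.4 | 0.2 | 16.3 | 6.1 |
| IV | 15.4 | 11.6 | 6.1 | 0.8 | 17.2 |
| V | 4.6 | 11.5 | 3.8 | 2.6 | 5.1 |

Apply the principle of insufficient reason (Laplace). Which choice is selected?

Row averages: I=8.42, II=8, III=8, IV=10.22, V=5.52
Highest average = 10.22 → IV.

IV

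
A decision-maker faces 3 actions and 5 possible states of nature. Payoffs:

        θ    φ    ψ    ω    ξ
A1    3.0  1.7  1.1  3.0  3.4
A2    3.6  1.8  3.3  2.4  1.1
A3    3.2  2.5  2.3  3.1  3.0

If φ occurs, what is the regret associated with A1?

0.8

Best payoff under φ is 2.5.
Regret = 2.5 − 1.7 = 0.8.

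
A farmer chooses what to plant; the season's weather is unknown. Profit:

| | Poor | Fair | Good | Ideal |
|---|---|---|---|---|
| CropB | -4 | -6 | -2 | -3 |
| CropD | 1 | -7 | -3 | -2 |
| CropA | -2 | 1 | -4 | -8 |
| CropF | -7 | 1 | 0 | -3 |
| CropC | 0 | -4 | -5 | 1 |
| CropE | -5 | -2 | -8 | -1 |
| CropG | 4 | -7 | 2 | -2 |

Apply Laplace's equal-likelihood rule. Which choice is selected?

CropG

Row averages: CropB=-3.75, CropD=-2.75, CropA=-3.25, CropF=-2.25, CropC=-2, CropE=-4, CropG=-0.75
Highest average = -0.75 → CropG.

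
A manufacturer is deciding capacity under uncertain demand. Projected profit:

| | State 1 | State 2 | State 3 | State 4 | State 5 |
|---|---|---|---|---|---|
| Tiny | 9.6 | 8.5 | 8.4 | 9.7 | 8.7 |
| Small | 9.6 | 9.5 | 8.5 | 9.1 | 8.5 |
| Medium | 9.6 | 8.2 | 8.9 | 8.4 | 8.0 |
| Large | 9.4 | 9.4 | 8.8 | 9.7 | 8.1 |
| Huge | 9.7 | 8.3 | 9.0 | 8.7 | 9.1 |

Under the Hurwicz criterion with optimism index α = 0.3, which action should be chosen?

Small

Tiny: 0.3·9.7 + 0.7·8.4 = 8.79
Small: 0.3·9.6 + 0.7·8.5 = 8.83
Medium: 0.3·9.6 + 0.7·8.0 = 8.48
Large: 0.3·9.7 + 0.7·8.1 = 8.58
Huge: 0.3·9.7 + 0.7·8.3 = 8.72
Highest Hurwicz score = 8.83 → Small.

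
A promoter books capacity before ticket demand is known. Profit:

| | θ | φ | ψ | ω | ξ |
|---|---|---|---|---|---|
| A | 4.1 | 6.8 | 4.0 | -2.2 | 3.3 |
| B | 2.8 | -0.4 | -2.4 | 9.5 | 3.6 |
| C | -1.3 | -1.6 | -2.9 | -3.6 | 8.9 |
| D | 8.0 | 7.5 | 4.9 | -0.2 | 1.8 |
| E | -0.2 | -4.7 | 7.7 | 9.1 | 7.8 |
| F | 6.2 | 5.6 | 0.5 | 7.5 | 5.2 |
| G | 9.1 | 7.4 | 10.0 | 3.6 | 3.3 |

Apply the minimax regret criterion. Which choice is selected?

Column bests: θ=9.1, φ=7.5, ψ=10.0, ω=9.5, ξ=8.9.
A regrets: 5.0, 0.7, 6.0, 11.7, 5.6 → max 11.7
B regrets: 6.3, 7.9, 12.4, 0.0, 5.3 → max 12.4
C regrets: 10.4, 9.1, 12.9, 13.1, 0.0 → max 13.1
D regrets: 1.1, 0.0, 5.1, 9.7, 7.1 → max 9.7
E regrets: 9.3, 12.2, 2.3, 0.4, 1.1 → max 12.2
F regrets: 2.9, 1.9, 9.5, 2.0, 3.7 → max 9.5
G regrets: 0.0, 0.1, 0.0, 5.9, 5.6 → max 5.9
Smallest max regret = 5.9 → G.

G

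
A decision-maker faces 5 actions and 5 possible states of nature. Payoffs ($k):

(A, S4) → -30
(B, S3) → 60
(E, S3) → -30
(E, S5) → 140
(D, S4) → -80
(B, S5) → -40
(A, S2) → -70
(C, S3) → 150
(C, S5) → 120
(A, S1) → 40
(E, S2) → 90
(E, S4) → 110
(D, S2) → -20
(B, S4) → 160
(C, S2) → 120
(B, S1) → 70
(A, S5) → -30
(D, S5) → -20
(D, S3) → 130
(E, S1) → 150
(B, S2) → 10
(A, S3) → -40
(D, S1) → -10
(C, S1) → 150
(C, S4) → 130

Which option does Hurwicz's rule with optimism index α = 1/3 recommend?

C

A: 1/3·40 + 2/3·(-70) = -100/3
B: 1/3·160 + 2/3·(-40) = 80/3
C: 1/3·150 + 2/3·120 = 130
D: 1/3·130 + 2/3·(-80) = -10
E: 1/3·150 + 2/3·(-30) = 30
Highest Hurwicz score = 130 → C.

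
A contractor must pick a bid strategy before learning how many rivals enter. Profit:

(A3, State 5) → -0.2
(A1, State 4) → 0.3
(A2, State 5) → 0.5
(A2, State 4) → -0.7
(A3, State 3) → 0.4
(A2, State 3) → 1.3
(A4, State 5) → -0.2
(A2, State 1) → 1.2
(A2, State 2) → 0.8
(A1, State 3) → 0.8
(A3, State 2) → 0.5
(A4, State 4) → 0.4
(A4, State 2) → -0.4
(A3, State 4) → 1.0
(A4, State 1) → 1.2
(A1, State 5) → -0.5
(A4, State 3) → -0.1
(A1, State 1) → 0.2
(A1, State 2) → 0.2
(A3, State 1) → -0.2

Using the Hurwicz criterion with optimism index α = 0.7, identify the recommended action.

A4

A1: 0.7·0.8 + 0.3·(-0.5) = 0.41
A2: 0.7·1.3 + 0.3·(-0.7) = 0.7
A3: 0.7·1.0 + 0.3·(-0.2) = 0.64
A4: 0.7·1.2 + 0.3·(-0.4) = 0.72
Highest Hurwicz score = 0.72 → A4.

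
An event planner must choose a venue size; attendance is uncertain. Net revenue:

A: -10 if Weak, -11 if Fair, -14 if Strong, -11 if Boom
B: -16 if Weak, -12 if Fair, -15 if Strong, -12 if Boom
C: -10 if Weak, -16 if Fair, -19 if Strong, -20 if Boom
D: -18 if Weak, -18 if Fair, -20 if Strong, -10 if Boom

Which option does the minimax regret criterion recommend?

A

Column bests: Weak=-10, Fair=-11, Strong=-14, Boom=-10.
A regrets: 0, 0, 0, 1 → max 1
B regrets: 6, 1, 1, 2 → max 6
C regrets: 0, 5, 5, 10 → max 10
D regrets: 8, 7, 6, 0 → max 8
Smallest max regret = 1 → A.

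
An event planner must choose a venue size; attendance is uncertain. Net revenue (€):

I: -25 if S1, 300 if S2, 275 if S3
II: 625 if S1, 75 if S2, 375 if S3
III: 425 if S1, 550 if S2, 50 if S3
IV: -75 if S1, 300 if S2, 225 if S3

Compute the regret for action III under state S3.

Best payoff under S3 is 375.
Regret = 375 − 50 = 325.

325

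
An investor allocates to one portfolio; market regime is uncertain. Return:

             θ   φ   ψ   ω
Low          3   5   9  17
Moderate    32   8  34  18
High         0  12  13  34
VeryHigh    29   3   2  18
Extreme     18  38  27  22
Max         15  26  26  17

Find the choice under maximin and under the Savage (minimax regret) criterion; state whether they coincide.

maximin → Extreme; minimax regret → Extreme (agree)

Row minima: Low=3, Moderate=8, High=0, VeryHigh=2, Extreme=18, Max=15
Best worst-case = 18 → Extreme.
Column bests: θ=32, φ=38, ψ=34, ω=34.
Low regrets: 29, 33, 25, 17 → max 33
Moderate regrets: 0, 30, 0, 16 → max 30
High regrets: 32, 26, 21, 0 → max 32
VeryHigh regrets: 3, 35, 32, 16 → max 35
Extreme regrets: 14, 0, 7, 12 → max 14
Max regrets: 17, 12, 8, 17 → max 17
Smallest max regret = 14 → Extreme.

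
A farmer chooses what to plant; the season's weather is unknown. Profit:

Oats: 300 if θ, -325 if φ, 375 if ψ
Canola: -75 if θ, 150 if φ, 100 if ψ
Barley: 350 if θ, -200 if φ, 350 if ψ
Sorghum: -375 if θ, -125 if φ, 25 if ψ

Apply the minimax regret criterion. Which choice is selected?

Barley

Column bests: θ=350, φ=150, ψ=375.
Oats regrets: 50, 475, 0 → max 475
Canola regrets: 425, 0, 275 → max 425
Barley regrets: 0, 350, 25 → max 350
Sorghum regrets: 725, 275, 350 → max 725
Smallest max regret = 350 → Barley.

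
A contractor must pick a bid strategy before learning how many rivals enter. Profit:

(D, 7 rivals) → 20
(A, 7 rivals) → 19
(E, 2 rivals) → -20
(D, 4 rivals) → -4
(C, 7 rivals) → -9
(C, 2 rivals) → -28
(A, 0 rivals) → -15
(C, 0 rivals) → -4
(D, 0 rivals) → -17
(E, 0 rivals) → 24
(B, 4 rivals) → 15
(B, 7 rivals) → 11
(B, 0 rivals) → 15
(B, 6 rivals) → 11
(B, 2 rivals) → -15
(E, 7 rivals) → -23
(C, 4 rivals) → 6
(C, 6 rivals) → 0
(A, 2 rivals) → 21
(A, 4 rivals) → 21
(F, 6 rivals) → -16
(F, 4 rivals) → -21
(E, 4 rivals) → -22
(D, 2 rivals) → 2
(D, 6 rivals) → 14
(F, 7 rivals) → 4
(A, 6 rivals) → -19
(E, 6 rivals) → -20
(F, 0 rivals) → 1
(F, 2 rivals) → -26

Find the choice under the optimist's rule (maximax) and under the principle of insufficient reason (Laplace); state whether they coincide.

maximax → E; laplace → B (disagree)

Row maxima: A=21, B=15, C=6, D=20, E=24, F=4
Best best-case = 24 → E.
Row averages: A=5.4, B=7.4, C=-7, D=3, E=-12.2, F=-11.6
Highest average = 7.4 → B.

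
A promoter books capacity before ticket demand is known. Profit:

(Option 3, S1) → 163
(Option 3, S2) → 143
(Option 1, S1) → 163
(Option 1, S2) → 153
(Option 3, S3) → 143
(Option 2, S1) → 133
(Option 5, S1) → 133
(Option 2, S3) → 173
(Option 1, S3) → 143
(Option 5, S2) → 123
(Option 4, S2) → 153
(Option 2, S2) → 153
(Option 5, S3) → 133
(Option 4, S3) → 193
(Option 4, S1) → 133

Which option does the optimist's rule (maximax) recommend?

Row maxima: Option 1=163, Option 2=173, Option 3=163, Option 4=193, Option 5=133
Best best-case = 193 → Option 4.

Option 4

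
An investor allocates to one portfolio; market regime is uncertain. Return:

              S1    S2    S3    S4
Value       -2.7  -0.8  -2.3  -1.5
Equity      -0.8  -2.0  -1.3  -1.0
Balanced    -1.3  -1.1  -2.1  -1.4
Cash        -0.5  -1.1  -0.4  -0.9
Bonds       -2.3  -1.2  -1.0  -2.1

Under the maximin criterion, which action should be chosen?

Row minima: Value=-2.7, Equity=-2.0, Balanced=-2.1, Cash=-1.1, Bonds=-2.3
Best worst-case = -1.1 → Cash.

Cash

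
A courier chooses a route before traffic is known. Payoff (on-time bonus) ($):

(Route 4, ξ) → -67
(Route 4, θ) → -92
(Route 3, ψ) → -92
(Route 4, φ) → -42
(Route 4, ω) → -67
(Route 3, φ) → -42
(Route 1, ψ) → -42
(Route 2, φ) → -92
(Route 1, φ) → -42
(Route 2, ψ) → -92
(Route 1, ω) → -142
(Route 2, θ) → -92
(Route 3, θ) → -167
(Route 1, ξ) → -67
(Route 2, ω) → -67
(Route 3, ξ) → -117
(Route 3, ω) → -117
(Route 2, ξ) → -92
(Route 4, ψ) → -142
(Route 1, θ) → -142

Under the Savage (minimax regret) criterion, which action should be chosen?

Route 2

Column bests: θ=-92, φ=-42, ψ=-42, ω=-67, ξ=-67.
Route 1 regrets: 50, 0, 0, 75, 0 → max 75
Route 2 regrets: 0, 50, 50, 0, 25 → max 50
Route 3 regrets: 75, 0, 50, 50, 50 → max 75
Route 4 regrets: 0, 0, 100, 0, 0 → max 100
Smallest max regret = 50 → Route 2.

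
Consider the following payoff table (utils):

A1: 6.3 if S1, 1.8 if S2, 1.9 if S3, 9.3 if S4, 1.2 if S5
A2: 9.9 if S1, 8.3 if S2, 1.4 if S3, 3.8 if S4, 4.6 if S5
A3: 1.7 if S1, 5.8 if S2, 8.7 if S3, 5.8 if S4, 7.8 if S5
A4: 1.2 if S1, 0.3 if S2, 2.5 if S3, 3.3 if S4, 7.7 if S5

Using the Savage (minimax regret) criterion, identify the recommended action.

A1

Column bests: S1=9.9, S2=8.3, S3=8.7, S4=9.3, S5=7.8.
A1 regrets: 3.6, 6.5, 6.8, 0.0, 6.6 → max 6.8
A2 regrets: 0.0, 0.0, 7.3, 5.5, 3.2 → max 7.3
A3 regrets: 8.2, 2.5, 0.0, 3.5, 0.0 → max 8.2
A4 regrets: 8.7, 8.0, 6.2, 6.0, 0.1 → max 8.7
Smallest max regret = 6.8 → A1.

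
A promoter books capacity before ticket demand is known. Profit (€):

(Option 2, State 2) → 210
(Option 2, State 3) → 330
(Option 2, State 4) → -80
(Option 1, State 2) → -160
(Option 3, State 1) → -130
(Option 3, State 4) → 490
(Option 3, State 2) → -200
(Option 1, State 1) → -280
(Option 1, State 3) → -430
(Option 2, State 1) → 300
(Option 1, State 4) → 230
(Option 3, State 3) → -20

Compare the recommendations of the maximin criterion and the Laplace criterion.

Row minima: Option 1=-430, Option 2=-80, Option 3=-200
Best worst-case = -80 → Option 2.
Row averages: Option 1=-160, Option 2=190, Option 3=35
Highest average = 190 → Option 2.

maximin → Option 2; laplace → Option 2 (agree)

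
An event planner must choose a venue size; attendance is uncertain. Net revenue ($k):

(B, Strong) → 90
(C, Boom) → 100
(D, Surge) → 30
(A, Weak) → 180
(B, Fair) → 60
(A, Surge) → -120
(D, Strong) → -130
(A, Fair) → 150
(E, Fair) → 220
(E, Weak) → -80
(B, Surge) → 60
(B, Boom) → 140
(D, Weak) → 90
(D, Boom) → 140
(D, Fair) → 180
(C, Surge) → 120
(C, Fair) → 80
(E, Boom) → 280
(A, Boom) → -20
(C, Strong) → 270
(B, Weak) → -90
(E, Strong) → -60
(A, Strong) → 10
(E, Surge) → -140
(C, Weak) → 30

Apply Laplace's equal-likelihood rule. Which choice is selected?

C

Row averages: A=40, B=52, C=120, D=62, E=44
Highest average = 120 → C.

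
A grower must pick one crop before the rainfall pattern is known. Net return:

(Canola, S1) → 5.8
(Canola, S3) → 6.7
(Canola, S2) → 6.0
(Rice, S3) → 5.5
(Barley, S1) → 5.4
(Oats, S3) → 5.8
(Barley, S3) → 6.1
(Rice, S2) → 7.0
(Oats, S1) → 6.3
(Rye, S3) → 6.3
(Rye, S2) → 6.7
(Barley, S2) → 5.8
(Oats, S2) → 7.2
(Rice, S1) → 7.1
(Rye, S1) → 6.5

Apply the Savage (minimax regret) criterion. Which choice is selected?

Rye

Column bests: S1=7.1, S2=7.2, S3=6.7.
Oats regrets: 0.8, 0.0, 0.9 → max 0.9
Rice regrets: 0.0, 0.2, 1.2 → max 1.2
Rye regrets: 0.6, 0.5, 0.4 → max 0.6
Canola regrets: 1.3, 1.2, 0.0 → max 1.3
Barley regrets: 1.7, 1.4, 0.6 → max 1.7
Smallest max regret = 0.6 → Rye.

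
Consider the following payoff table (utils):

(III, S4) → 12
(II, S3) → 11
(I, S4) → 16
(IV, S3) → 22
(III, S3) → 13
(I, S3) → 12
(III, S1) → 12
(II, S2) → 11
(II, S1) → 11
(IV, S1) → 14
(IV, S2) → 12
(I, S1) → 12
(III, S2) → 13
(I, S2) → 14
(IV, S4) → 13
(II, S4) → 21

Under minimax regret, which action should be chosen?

IV

Column bests: S1=14, S2=14, S3=22, S4=21.
I regrets: 2, 0, 10, 5 → max 10
II regrets: 3, 3, 11, 0 → max 11
III regrets: 2, 1, 9, 9 → max 9
IV regrets: 0, 2, 0, 8 → max 8
Smallest max regret = 8 → IV.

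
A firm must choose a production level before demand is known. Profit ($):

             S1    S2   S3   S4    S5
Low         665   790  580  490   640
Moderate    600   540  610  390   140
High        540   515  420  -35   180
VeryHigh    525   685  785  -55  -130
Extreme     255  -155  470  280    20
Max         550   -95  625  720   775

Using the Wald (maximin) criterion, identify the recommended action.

Low

Row minima: Low=490, Moderate=140, High=-35, VeryHigh=-130, Extreme=-155, Max=-95
Best worst-case = 490 → Low.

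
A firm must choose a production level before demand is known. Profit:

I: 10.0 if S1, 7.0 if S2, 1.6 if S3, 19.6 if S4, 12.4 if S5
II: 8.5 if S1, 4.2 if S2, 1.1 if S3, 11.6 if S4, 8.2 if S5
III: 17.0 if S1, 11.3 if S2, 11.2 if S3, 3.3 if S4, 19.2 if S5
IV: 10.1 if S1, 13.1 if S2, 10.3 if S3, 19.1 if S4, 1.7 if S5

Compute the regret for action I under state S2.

Best payoff under S2 is 13.1.
Regret = 13.1 − 7.0 = 6.1.

6.1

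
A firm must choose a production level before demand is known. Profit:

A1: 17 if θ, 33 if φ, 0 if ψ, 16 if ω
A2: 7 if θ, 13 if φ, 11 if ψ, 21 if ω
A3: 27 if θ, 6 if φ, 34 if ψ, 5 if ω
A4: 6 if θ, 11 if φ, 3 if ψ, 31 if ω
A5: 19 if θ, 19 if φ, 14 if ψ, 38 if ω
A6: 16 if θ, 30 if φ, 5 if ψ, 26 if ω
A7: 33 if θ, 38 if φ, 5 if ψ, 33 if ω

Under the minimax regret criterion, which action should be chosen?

Column bests: θ=33, φ=38, ψ=34, ω=38.
A1 regrets: 16, 5, 34, 22 → max 34
A2 regrets: 26, 25, 23, 17 → max 26
A3 regrets: 6, 32, 0, 33 → max 33
A4 regrets: 27, 27, 31, 7 → max 31
A5 regrets: 14, 19, 20, 0 → max 20
A6 regrets: 17, 8, 29, 12 → max 29
A7 regrets: 0, 0, 29, 5 → max 29
Smallest max regret = 20 → A5.

A5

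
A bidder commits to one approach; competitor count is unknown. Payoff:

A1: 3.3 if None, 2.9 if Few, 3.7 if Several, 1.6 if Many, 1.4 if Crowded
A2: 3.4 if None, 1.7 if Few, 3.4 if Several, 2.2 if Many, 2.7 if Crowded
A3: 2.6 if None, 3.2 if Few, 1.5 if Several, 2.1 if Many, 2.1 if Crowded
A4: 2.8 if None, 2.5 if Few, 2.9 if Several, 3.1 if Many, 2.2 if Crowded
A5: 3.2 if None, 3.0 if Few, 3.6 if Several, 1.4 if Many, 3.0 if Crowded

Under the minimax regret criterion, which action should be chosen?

A4

Column bests: None=3.4, Few=3.2, Several=3.7, Many=3.1, Crowded=3.0.
A1 regrets: 0.1, 0.3, 0.0, 1.5, 1.6 → max 1.6
A2 regrets: 0.0, 1.5, 0.3, 0.9, 0.3 → max 1.5
A3 regrets: 0.8, 0.0, 2.2, 1.0, 0.9 → max 2.2
A4 regrets: 0.6, 0.7, 0.8, 0.0, 0.8 → max 0.8
A5 regrets: 0.2, 0.2, 0.1, 1.7, 0.0 → max 1.7
Smallest max regret = 0.8 → A4.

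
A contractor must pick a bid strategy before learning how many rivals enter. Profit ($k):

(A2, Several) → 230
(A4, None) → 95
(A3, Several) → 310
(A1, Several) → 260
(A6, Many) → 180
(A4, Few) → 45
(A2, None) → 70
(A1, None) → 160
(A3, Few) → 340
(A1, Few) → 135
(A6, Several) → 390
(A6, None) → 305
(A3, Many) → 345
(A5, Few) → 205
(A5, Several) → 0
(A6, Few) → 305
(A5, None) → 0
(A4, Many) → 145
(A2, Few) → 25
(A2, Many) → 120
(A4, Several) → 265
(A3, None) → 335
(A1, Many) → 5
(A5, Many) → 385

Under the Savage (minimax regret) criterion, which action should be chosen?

A3

Column bests: None=335, Few=340, Several=390, Many=385.
A1 regrets: 175, 205, 130, 380 → max 380
A2 regrets: 265, 315, 160, 265 → max 315
A3 regrets: 0, 0, 80, 40 → max 80
A4 regrets: 240, 295, 125, 240 → max 295
A5 regrets: 335, 135, 390, 0 → max 390
A6 regrets: 30, 35, 0, 205 → max 205
Smallest max regret = 80 → A3.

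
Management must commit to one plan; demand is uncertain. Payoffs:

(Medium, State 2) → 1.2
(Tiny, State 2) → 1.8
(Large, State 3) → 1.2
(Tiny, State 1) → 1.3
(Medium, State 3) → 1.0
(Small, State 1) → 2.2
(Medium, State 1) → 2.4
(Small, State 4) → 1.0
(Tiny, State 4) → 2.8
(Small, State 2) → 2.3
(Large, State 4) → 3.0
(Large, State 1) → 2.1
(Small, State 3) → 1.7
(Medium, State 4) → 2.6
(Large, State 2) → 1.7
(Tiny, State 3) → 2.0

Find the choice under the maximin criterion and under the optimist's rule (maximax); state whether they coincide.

maximin → Tiny; maximax → Large (disagree)

Row minima: Tiny=1.3, Small=1.0, Medium=1.0, Large=1.2
Best worst-case = 1.3 → Tiny.
Row maxima: Tiny=2.8, Small=2.3, Medium=2.6, Large=3.0
Best best-case = 3.0 → Large.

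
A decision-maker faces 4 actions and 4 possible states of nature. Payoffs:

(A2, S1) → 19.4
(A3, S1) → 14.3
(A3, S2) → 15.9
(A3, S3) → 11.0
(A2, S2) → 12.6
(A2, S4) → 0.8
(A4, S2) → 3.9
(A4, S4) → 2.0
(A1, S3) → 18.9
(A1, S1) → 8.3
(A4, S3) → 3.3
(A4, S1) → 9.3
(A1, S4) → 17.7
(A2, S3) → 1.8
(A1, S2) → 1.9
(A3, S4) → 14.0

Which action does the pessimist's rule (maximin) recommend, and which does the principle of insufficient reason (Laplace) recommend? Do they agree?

Row minima: A1=1.9, A2=0.8, A3=11.0, A4=2.0
Best worst-case = 11.0 → A3.
Row averages: A1=11.7, A2=8.65, A3=13.8, A4=4.625
Highest average = 13.8 → A3.

maximin → A3; laplace → A3 (agree)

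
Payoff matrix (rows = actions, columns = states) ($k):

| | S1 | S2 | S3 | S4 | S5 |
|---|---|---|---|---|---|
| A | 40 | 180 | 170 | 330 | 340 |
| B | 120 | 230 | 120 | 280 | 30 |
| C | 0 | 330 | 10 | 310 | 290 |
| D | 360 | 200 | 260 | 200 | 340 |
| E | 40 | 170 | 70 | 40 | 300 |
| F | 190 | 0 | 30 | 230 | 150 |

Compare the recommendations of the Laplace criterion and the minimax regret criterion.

laplace → D; minimax regret → D (agree)

Row averages: A=212, B=156, C=188, D=272, E=124, F=120
Highest average = 272 → D.
Column bests: S1=360, S2=330, S3=260, S4=330, S5=340.
A regrets: 320, 150, 90, 0, 0 → max 320
B regrets: 240, 100, 140, 50, 310 → max 310
C regrets: 360, 0, 250, 20, 50 → max 360
D regrets: 0, 130, 0, 130, 0 → max 130
E regrets: 320, 160, 190, 290, 40 → max 320
F regrets: 170, 330, 230, 100, 190 → max 330
Smallest max regret = 130 → D.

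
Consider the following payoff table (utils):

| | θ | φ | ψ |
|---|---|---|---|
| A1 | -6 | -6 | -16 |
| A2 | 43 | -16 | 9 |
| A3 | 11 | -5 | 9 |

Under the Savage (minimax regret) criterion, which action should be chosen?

Column bests: θ=43, φ=-5, ψ=9.
A1 regrets: 49, 1, 25 → max 49
A2 regrets: 0, 11, 0 → max 11
A3 regrets: 32, 0, 0 → max 32
Smallest max regret = 11 → A2.

A2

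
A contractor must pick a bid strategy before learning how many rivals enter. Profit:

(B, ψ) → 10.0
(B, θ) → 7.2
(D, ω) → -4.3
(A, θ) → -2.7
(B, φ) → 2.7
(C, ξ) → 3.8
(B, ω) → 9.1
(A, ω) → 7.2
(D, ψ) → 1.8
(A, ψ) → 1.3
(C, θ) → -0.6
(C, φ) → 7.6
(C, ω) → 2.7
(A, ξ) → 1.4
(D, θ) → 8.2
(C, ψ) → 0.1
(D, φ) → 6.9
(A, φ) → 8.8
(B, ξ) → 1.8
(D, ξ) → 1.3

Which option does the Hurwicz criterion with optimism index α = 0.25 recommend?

A: 0.25·8.8 + 0.75·(-2.7) = 0.175
B: 0.25·10.0 + 0.75·1.8 = 3.85
C: 0.25·7.6 + 0.75·(-0.6) = 1.45
D: 0.25·8.2 + 0.75·(-4.3) = -1.175
Highest Hurwicz score = 3.85 → B.

B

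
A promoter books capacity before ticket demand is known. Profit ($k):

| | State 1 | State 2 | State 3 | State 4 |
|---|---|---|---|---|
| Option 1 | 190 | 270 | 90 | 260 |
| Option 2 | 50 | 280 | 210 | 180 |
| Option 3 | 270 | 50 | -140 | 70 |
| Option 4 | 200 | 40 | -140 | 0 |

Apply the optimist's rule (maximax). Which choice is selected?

Row maxima: Option 1=270, Option 2=280, Option 3=270, Option 4=200
Best best-case = 280 → Option 2.

Option 2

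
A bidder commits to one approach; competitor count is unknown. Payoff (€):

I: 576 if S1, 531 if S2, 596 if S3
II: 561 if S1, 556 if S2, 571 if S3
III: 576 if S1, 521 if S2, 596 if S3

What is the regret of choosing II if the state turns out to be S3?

Best payoff under S3 is 596.
Regret = 596 − 571 = 25.

25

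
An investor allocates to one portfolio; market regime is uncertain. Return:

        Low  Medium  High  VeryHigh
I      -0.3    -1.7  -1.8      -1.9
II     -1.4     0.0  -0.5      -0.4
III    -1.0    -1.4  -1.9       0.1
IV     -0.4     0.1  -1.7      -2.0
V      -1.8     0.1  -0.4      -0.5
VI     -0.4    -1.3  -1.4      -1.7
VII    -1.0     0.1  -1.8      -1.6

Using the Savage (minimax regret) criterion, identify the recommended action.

II

Column bests: Low=-0.3, Medium=0.1, High=-0.4, VeryHigh=0.1.
I regrets: 0.0, 1.8, 1.4, 2.0 → max 2.0
II regrets: 1.1, 0.1, 0.1, 0.5 → max 1.1
III regrets: 0.7, 1.5, 1.5, 0.0 → max 1.5
IV regrets: 0.1, 0.0, 1.3, 2.1 → max 2.1
V regrets: 1.5, 0.0, 0.0, 0.6 → max 1.5
VI regrets: 0.1, 1.4, 1.0, 1.8 → max 1.8
VII regrets: 0.7, 0.0, 1.4, 1.7 → max 1.7
Smallest max regret = 1.1 → II.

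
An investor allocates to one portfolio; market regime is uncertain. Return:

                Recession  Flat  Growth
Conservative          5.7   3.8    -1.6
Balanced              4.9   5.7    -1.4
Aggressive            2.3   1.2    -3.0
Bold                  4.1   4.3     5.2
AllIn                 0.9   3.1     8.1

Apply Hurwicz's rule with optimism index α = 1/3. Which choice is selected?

Bold

Conservative: 1/3·5.7 + 2/3·(-1.6) = 5/6
Balanced: 1/3·5.7 + 2/3·(-1.4) = 29/30
Aggressive: 1/3·2.3 + 2/3·(-3.0) = -37/30
Bold: 1/3·5.2 + 2/3·4.1 = 67/15
AllIn: 1/3·8.1 + 2/3·0.9 = 3.3
Highest Hurwicz score = 67/15 → Bold.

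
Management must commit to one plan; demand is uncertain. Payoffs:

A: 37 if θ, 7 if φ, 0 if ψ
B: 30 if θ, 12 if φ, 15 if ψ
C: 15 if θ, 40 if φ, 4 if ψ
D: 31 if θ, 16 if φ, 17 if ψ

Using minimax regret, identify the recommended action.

Column bests: θ=37, φ=40, ψ=17.
A regrets: 0, 33, 17 → max 33
B regrets: 7, 28, 2 → max 28
C regrets: 22, 0, 13 → max 22
D regrets: 6, 24, 0 → max 24
Smallest max regret = 22 → C.

C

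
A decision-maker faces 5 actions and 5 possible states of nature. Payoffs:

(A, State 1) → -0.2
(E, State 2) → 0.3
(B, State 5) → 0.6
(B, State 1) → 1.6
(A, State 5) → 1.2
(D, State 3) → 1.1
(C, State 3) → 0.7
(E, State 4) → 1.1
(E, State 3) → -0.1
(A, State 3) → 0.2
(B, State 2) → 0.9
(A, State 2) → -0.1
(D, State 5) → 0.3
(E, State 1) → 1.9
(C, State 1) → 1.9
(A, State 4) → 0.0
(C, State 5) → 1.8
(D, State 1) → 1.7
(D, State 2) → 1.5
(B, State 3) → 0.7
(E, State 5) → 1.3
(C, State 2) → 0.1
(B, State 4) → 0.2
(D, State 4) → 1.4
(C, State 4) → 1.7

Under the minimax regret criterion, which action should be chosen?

Column bests: State 1=1.9, State 2=1.5, State 3=1.1, State 4=1.7, State 5=1.8.
A regrets: 2.1, 1.6, 0.9, 1.7, 0.6 → max 2.1
B regrets: 0.3, 0.6, 0.4, 1.5, 1.2 → max 1.5
C regrets: 0.0, 1.4, 0.4, 0.0, 0.0 → max 1.4
D regrets: 0.2, 0.0, 0.0, 0.3, 1.5 → max 1.5
E regrets: 0.0, 1.2, 1.2, 0.6, 0.5 → max 1.2
Smallest max regret = 1.2 → E.

E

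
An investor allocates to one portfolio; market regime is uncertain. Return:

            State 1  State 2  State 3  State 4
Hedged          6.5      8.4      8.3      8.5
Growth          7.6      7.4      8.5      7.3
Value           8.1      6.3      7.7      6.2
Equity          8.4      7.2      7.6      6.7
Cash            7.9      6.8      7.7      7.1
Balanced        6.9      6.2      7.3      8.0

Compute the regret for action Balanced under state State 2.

Best payoff under State 2 is 8.4.
Regret = 8.4 − 6.2 = 2.2.

2.2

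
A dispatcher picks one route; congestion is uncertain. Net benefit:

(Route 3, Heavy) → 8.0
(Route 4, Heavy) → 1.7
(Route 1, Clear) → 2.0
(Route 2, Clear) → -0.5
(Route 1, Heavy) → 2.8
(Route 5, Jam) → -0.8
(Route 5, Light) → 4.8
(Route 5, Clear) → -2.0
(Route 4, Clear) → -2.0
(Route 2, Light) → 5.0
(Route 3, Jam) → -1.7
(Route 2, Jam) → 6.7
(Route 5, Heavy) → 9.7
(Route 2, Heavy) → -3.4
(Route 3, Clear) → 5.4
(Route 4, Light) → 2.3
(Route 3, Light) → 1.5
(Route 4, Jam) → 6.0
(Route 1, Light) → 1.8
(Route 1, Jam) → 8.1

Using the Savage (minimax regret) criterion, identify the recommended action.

Column bests: Clear=5.4, Light=5.0, Heavy=9.7, Jam=8.1.
Route 1 regrets: 3.4, 3.2, 6.9, 0.0 → max 6.9
Route 2 regrets: 5.9, 0.0, 13.1, 1.4 → max 13.1
Route 3 regrets: 0.0, 3.5, 1.7, 9.8 → max 9.8
Route 4 regrets: 7.4, 2.7, 8.0, 2.1 → max 8.0
Route 5 regrets: 7.4, 0.2, 0.0, 8.9 → max 8.9
Smallest max regret = 6.9 → Route 1.

Route 1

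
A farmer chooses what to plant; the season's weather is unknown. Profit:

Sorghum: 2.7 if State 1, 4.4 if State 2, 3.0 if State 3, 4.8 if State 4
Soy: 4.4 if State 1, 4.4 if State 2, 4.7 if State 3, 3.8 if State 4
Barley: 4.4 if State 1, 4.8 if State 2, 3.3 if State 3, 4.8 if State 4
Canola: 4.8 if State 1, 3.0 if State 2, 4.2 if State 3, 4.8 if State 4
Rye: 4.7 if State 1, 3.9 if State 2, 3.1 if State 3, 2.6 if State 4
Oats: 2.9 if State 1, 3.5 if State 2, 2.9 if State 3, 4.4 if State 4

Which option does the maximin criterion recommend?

Row minima: Sorghum=2.7, Soy=3.8, Barley=3.3, Canola=3.0, Rye=2.6, Oats=2.9
Best worst-case = 3.8 → Soy.

Soy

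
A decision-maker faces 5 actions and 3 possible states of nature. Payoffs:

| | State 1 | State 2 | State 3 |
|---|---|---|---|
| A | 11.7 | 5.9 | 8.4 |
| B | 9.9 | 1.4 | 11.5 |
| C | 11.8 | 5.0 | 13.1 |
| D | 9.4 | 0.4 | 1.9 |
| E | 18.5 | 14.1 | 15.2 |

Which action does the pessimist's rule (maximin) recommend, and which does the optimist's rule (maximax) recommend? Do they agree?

Row minima: A=5.9, B=1.4, C=5.0, D=0.4, E=14.1
Best worst-case = 14.1 → E.
Row maxima: A=11.7, B=11.5, C=13.1, D=9.4, E=18.5
Best best-case = 18.5 → E.

maximin → E; maximax → E (agree)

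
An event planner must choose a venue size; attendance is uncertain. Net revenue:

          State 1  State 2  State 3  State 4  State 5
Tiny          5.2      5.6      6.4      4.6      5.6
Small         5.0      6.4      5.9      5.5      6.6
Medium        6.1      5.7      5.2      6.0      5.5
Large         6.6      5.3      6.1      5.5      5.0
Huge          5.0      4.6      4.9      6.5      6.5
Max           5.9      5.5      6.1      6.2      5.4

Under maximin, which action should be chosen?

Row minima: Tiny=4.6, Small=5.0, Medium=5.2, Large=5.0, Huge=4.6, Max=5.4
Best worst-case = 5.4 → Max.

Max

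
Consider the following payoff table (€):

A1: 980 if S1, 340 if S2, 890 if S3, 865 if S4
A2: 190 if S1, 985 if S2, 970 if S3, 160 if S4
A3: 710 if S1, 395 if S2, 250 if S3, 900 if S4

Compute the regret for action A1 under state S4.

35

Best payoff under S4 is 900.
Regret = 900 − 865 = 35.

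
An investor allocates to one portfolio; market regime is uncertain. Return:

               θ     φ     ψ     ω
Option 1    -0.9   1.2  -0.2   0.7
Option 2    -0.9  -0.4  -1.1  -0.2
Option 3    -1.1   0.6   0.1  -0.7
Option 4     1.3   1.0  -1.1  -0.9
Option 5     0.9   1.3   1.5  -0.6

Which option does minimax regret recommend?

Option 5

Column bests: θ=1.3, φ=1.3, ψ=1.5, ω=0.7.
Option 1 regrets: 2.2, 0.1, 1.7, 0.0 → max 2.2
Option 2 regrets: 2.2, 1.7, 2.6, 0.9 → max 2.6
Option 3 regrets: 2.4, 0.7, 1.4, 1.4 → max 2.4
Option 4 regrets: 0.0, 0.3, 2.6, 1.6 → max 2.6
Option 5 regrets: 0.4, 0.0, 0.0, 1.3 → max 1.3
Smallest max regret = 1.3 → Option 5.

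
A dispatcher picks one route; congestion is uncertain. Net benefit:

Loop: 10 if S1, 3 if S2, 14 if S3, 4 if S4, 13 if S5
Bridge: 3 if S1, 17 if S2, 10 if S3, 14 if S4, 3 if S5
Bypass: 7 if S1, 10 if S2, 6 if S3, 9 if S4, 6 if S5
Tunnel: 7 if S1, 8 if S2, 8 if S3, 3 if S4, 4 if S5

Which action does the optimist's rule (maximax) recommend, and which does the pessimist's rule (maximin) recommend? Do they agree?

maximax → Bridge; maximin → Bypass (disagree)

Row maxima: Loop=14, Bridge=17, Bypass=10, Tunnel=8
Best best-case = 17 → Bridge.
Row minima: Loop=3, Bridge=3, Bypass=6, Tunnel=3
Best worst-case = 6 → Bypass.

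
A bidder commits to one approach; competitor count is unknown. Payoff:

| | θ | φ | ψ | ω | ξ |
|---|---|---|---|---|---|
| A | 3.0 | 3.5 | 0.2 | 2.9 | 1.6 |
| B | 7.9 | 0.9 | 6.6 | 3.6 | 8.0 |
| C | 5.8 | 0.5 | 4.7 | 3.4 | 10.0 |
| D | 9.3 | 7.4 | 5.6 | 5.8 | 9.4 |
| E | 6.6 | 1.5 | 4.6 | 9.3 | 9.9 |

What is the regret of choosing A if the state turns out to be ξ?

8.4

Best payoff under ξ is 10.0.
Regret = 10.0 − 1.6 = 8.4.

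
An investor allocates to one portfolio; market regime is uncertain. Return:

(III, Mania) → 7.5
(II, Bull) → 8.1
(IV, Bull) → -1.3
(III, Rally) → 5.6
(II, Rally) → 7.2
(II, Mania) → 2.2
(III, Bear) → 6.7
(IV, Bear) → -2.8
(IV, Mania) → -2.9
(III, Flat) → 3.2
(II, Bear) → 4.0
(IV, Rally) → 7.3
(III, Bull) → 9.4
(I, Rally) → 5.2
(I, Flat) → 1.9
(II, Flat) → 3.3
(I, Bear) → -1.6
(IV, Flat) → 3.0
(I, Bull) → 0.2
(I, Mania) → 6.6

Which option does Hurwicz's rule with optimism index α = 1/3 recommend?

I: 1/3·6.6 + 2/3·(-1.6) = 17/15
II: 1/3·8.1 + 2/3·2.2 = 25/6
III: 1/3·9.4 + 2/3·3.2 = 79/15
IV: 1/3·7.3 + 2/3·(-2.9) = 0.5
Highest Hurwicz score = 79/15 → III.

III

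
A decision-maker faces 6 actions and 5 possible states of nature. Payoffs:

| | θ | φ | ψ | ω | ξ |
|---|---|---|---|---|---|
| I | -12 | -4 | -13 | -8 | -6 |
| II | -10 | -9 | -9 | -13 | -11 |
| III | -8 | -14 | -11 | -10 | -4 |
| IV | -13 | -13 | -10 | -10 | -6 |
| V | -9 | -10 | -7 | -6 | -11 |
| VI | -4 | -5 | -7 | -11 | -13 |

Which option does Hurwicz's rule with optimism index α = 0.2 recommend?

I: 0.2·(-4) + 0.8·(-13) = -11.2
II: 0.2·(-9) + 0.8·(-13) = -12.2
III: 0.2·(-4) + 0.8·(-14) = -12
IV: 0.2·(-6) + 0.8·(-13) = -11.6
V: 0.2·(-6) + 0.8·(-11) = -10
VI: 0.2·(-4) + 0.8·(-13) = -11.2
Highest Hurwicz score = -10 → V.

V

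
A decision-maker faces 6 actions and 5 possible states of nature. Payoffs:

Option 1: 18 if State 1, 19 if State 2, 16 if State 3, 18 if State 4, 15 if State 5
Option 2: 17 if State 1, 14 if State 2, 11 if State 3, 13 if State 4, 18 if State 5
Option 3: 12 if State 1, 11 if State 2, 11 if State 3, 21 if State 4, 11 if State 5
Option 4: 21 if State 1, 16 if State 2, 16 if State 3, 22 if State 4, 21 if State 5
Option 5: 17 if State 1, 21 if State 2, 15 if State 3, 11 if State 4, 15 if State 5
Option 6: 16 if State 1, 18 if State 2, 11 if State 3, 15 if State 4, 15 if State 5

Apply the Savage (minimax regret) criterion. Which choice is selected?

Column bests: State 1=21, State 2=21, State 3=16, State 4=22, State 5=21.
Option 1 regrets: 3, 2, 0, 4, 6 → max 6
Option 2 regrets: 4, 7, 5, 9, 3 → max 9
Option 3 regrets: 9, 10, 5, 1, 10 → max 10
Option 4 regrets: 0, 5, 0, 0, 0 → max 5
Option 5 regrets: 4, 0, 1, 11, 6 → max 11
Option 6 regrets: 5, 3, 5, 7, 6 → max 7
Smallest max regret = 5 → Option 4.

Option 4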